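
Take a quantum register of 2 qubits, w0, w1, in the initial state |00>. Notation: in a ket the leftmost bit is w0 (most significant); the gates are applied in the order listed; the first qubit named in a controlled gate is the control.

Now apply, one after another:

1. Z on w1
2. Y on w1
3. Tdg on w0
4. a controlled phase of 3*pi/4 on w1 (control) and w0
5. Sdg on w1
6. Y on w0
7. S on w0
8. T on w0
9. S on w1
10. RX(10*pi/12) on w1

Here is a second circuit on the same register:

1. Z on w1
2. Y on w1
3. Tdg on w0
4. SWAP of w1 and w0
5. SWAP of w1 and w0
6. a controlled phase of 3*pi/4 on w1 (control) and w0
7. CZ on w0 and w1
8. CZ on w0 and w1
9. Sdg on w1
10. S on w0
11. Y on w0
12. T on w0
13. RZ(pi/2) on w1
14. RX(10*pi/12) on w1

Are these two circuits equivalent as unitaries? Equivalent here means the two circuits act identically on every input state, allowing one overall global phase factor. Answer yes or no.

No — the two circuits implement different unitaries, even allowing a global phase.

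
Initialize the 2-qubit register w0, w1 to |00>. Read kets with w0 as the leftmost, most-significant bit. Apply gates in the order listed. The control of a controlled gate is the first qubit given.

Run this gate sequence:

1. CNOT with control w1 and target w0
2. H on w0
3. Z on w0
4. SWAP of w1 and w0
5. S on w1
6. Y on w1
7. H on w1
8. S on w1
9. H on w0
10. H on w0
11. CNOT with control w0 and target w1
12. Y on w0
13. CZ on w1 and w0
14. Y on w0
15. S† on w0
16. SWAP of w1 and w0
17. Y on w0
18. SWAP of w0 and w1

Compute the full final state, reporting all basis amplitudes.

The resulting statevector has amplitude 1/2 + I/2 on |00>, -1/2 - I/2 on |01>, 0 on |10>, 0 on |11>.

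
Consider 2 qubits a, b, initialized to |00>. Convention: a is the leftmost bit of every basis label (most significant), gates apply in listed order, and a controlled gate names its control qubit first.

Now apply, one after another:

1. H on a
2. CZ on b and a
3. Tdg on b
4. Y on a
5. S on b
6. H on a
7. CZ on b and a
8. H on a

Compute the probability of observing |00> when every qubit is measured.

A full measurement returns |00> with probability 1/2.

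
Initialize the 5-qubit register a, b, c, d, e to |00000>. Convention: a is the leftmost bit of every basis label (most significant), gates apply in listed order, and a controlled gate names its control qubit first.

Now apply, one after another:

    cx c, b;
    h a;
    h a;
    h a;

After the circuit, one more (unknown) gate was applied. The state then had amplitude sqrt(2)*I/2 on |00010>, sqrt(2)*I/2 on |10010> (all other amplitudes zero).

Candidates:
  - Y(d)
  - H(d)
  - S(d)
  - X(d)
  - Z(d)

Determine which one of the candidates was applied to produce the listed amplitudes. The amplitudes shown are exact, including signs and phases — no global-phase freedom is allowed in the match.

The unique candidate consistent with the amplitudes is Y(d).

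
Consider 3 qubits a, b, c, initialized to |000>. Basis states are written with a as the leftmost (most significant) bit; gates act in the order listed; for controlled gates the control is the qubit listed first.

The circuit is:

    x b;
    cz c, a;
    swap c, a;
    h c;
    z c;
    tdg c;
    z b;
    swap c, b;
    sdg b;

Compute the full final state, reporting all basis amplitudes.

The final amplitudes are -sqrt(2)/2 on |001>, -sqrt(2)*exp(I*pi/4)/2 on |011>, and 0 on every other basis state.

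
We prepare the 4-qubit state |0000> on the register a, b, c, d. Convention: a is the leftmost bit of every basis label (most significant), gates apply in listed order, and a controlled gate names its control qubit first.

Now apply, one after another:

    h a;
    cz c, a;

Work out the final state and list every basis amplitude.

The resulting statevector has amplitude sqrt(2)/2 on |0000>, sqrt(2)/2 on |1000>, and 0 on every other basis state.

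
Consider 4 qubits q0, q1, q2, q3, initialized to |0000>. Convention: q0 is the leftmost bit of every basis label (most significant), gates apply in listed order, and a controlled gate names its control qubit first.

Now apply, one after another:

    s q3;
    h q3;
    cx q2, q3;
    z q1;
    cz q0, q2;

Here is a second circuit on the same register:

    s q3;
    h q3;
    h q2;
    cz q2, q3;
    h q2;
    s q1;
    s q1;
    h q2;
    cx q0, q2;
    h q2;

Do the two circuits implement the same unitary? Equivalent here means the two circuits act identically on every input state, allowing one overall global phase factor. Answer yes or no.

No, they are not equivalent — no single phase factor reconciles the two unitaries.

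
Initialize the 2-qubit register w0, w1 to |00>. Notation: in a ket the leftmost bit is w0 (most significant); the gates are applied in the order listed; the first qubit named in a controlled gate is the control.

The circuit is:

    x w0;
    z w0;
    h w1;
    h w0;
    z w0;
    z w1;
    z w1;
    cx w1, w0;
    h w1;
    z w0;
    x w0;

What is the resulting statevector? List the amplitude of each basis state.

After the circuit, the state carries amplitude sqrt(2)/2 on |00>, 0 on |01>, -sqrt(2)/2 on |10>, 0 on |11>.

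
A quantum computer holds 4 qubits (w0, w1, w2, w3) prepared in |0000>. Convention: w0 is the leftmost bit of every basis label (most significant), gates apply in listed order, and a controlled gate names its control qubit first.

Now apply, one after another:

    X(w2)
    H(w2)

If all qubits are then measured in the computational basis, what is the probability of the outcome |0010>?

Outcome |0010> occurs with probability 1/2.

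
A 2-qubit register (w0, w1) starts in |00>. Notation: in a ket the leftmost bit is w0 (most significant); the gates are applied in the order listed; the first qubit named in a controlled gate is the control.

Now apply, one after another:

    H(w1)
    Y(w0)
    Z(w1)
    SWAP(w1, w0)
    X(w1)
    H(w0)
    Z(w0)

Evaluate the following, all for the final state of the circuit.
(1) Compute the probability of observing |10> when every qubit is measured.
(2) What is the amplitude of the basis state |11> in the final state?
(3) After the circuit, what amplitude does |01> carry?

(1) The probability of measuring |10> is 1.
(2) The final state's coefficient on |11> equals 0.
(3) The final state's coefficient on |01> equals 0.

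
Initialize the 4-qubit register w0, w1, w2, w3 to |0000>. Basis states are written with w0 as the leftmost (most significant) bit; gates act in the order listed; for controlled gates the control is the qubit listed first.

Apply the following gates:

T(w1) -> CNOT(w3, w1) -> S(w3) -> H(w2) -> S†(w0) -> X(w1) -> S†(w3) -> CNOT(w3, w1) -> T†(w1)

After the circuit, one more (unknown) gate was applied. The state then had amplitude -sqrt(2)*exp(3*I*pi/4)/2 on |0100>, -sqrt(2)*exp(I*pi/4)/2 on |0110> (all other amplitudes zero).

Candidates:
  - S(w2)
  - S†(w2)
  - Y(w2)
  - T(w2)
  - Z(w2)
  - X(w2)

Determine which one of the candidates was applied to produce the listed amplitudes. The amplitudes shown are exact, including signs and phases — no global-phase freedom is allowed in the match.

The unique candidate consistent with the amplitudes is S†(w2).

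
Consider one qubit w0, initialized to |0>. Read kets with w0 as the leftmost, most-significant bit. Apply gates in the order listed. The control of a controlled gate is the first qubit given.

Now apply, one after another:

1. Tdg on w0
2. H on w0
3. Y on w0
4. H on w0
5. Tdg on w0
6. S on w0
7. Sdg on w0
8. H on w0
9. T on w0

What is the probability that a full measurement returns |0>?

A full measurement returns |0> with probability 1/2.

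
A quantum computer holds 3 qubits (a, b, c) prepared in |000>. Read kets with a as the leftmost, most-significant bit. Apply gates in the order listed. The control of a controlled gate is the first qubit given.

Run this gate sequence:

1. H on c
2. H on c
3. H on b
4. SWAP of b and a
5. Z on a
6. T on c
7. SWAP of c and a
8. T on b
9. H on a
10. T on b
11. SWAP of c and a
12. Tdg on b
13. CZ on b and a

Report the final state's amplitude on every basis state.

After the circuit, the state carries amplitude 1/2 on |000>, 1/2 on |001>, 0 on |010>, 0 on |011>, -1/2 on |100>, -1/2 on |101>, 0 on |110>, 0 on |111>.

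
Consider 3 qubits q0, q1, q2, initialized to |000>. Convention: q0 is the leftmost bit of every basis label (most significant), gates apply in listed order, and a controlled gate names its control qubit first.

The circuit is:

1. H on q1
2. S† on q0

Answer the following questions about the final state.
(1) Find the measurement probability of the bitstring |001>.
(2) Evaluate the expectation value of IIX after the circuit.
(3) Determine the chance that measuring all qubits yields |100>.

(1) The probability of measuring |001> is 0.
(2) In the final state, IIX has expectation 0.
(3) A full measurement returns |100> with probability 0.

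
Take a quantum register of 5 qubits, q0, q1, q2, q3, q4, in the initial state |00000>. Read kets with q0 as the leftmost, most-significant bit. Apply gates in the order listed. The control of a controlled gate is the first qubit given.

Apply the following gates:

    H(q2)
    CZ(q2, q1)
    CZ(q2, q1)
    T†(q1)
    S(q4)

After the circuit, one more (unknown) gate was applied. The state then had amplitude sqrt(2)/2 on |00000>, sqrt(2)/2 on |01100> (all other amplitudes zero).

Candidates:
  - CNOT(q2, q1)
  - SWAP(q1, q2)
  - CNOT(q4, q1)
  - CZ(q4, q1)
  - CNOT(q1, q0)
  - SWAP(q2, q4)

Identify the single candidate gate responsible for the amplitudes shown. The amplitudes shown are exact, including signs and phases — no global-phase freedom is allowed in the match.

The applied gate was CNOT(q2, q1). Key observation: gates 2-3 undo each other exactly, leaving only the rest of the circuit to track.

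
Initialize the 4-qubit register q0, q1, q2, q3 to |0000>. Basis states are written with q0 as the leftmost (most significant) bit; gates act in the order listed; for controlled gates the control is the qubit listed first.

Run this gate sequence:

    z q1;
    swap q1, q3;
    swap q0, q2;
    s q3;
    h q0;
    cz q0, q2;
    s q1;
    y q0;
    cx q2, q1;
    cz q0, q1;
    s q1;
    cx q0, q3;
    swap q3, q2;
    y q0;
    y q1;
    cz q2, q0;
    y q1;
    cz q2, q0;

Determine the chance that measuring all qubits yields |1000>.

Outcome |1000> occurs with probability 1/2.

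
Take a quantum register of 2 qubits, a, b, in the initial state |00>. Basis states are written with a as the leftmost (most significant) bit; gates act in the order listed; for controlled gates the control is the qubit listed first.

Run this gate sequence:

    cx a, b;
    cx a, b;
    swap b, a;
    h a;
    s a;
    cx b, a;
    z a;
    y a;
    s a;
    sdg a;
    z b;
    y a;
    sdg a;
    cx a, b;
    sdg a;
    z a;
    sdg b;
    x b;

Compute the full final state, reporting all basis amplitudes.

After the circuit, the state carries amplitude 0 on |00>, sqrt(2)/2 on |01>, -sqrt(2)/2 on |10>, 0 on |11>.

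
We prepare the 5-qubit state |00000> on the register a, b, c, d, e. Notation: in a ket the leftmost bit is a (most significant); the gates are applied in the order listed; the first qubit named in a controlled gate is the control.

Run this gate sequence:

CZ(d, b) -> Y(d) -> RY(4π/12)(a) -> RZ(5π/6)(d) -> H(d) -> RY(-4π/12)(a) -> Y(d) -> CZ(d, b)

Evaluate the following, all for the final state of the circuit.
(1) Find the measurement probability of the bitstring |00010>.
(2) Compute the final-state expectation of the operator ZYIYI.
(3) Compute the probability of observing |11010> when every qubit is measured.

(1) Outcome |00010> occurs with probability 1/2.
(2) The observable ZYIYI averages to 0.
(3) A full measurement returns |11010> with probability 0.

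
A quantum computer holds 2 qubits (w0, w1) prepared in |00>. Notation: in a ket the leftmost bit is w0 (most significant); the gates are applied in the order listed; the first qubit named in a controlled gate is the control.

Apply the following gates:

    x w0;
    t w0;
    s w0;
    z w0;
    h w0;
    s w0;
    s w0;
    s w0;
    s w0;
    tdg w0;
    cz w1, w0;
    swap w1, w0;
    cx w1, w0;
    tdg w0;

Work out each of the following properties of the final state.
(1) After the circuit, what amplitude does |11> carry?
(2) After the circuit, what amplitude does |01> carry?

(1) |11> carries amplitude sqrt(2)*exp(I*pi/4)/2 in the final state.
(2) |01> carries amplitude 0 in the final state.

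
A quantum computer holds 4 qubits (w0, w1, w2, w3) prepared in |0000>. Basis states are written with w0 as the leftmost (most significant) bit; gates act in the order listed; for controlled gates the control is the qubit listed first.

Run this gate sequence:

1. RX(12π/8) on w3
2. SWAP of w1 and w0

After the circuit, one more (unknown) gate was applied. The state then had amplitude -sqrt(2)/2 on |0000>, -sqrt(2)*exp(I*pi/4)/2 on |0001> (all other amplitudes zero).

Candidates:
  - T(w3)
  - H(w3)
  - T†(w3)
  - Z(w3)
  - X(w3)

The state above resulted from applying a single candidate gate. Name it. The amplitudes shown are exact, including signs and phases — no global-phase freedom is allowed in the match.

The applied gate was T†(w3).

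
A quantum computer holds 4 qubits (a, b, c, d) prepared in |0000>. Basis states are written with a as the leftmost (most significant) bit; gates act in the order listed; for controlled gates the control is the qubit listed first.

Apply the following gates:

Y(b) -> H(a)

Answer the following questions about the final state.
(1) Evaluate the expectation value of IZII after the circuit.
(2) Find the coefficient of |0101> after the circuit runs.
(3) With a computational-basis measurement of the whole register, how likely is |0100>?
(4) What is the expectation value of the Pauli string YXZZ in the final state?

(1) The observable IZII averages to -1.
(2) |0101> carries amplitude 0 in the final state.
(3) The probability of measuring |0100> is 1/2.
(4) The expectation value of YXZZ is 0.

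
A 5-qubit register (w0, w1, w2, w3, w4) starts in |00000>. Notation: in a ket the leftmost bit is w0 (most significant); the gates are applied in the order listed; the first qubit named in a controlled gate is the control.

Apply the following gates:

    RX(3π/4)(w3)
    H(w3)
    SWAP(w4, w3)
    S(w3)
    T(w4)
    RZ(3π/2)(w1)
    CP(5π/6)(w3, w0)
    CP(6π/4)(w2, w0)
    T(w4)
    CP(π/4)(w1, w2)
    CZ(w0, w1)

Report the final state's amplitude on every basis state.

The final amplitudes are sqrt(2)*(-sqrt(2 - sqrt(2)) + I*sqrt(sqrt(2) + 2))*exp(I*pi/4)/4 on |00000>, -sqrt(2)*sqrt(2 - sqrt(2))*exp(3*I*pi/4)/4 + sqrt(2)*sqrt(sqrt(2) + 2)*exp(I*pi/4)/4 on |00001>, and 0 on every other basis state.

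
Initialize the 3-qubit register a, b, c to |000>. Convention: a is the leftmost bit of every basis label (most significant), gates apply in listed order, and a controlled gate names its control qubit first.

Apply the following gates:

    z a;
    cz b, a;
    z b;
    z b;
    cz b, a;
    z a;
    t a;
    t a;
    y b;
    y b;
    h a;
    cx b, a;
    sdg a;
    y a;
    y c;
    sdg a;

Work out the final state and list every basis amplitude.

The resulting statevector has amplitude -sqrt(2)*I/2 on |001>, sqrt(2)*I/2 on |101>, and 0 on every other basis state. Key observation: steps 1-6 multiply out to the identity, so the circuit reduces to the remaining gates.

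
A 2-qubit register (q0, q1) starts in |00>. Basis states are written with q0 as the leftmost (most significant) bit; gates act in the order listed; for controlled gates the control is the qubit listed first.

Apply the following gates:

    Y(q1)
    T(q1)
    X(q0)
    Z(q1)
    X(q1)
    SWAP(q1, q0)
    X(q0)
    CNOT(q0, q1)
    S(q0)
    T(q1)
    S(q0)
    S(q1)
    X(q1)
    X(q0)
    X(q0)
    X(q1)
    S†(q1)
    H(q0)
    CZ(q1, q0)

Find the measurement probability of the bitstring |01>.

Outcome |01> occurs with probability 0.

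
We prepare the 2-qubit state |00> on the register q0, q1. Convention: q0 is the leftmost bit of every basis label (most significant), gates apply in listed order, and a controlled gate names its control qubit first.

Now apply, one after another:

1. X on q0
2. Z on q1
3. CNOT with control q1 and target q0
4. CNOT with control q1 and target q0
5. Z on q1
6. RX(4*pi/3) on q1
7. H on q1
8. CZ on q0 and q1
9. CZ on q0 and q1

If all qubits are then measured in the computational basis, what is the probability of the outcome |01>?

The probability of measuring |01> is 0.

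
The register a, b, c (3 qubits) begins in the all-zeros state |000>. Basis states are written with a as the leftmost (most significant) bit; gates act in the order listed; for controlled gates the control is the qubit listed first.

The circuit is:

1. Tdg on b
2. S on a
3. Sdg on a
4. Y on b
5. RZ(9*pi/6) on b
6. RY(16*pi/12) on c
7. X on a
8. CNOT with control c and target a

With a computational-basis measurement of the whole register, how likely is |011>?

Outcome |011> occurs with probability 3/4. Key observation: gates 2-3 undo each other exactly, leaving only the rest of the circuit to track.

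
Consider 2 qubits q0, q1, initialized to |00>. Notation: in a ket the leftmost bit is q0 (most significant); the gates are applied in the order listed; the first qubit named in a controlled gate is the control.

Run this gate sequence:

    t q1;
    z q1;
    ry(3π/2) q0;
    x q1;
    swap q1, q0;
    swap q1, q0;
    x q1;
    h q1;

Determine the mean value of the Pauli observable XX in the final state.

The expectation value of XX is -1. Key observation: steps 4-7 multiply out to the identity, so the circuit reduces to the remaining gates.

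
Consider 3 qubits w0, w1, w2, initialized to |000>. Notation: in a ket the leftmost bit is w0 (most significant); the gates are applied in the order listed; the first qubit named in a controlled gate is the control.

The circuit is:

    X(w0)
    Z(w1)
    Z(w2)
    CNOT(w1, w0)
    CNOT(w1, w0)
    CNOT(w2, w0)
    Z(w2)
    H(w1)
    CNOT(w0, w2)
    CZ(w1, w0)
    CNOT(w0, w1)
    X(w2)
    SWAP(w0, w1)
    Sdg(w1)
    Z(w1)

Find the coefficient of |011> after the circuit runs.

The amplitude on |011> is 0.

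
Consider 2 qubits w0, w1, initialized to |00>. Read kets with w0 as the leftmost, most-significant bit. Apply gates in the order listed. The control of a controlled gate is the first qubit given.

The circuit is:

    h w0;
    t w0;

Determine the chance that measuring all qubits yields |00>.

A full measurement returns |00> with probability 1/2.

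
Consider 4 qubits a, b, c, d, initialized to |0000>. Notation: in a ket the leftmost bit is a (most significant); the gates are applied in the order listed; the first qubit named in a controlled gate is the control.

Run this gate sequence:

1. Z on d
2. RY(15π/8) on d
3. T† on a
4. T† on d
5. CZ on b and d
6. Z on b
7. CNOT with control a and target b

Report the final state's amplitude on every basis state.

The final amplitudes are -cos(pi/16) on |0000>, -exp(3*I*pi/4)*sin(pi/16) on |0001>, and 0 on every other basis state.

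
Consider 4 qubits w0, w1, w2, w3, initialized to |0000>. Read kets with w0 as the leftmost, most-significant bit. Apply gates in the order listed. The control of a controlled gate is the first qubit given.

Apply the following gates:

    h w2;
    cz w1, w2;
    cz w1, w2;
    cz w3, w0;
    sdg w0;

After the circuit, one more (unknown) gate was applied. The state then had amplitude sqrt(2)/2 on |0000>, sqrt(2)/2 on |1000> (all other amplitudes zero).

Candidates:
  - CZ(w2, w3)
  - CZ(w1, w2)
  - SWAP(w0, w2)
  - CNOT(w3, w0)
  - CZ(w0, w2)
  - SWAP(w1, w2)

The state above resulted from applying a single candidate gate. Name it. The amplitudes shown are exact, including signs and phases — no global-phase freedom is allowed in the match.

The unique candidate consistent with the amplitudes is SWAP(w0, w2). Key observation: steps 2-3 multiply out to the identity, so the circuit reduces to the remaining gates.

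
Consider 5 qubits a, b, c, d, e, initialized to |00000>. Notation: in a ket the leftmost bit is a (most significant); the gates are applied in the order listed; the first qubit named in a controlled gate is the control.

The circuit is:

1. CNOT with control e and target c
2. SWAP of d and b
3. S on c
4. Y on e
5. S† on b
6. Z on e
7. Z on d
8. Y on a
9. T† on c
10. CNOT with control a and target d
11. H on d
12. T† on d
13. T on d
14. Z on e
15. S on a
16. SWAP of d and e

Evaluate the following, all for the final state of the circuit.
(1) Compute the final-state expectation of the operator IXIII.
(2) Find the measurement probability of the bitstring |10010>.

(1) In the final state, IXIII has expectation 0.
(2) A full measurement returns |10010> with probability 1/2.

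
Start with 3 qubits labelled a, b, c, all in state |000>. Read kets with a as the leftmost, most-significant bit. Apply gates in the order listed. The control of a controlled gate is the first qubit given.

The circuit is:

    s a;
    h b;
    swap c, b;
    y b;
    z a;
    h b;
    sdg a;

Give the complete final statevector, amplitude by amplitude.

The final amplitudes are I/2 on |000>, I/2 on |001>, -I/2 on |010>, -I/2 on |011>, 0 on |100>, 0 on |101>, 0 on |110>, 0 on |111>.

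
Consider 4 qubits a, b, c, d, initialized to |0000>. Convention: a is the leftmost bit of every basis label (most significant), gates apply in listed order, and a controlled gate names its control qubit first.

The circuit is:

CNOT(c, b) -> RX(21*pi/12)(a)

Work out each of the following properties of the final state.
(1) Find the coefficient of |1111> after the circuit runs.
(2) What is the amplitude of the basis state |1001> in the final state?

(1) The amplitude on |1111> is 0.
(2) The amplitude on |1001> is 0.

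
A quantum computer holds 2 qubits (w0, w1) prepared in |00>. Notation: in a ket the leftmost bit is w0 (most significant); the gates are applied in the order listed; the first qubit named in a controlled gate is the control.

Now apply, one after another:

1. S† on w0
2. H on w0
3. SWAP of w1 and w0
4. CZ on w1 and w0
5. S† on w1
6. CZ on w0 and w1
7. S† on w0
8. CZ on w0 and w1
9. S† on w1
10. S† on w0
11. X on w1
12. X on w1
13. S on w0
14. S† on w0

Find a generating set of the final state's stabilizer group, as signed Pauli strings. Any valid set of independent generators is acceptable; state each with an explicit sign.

The stabilizer group can be generated by -IX, +ZI, among other valid generating sets.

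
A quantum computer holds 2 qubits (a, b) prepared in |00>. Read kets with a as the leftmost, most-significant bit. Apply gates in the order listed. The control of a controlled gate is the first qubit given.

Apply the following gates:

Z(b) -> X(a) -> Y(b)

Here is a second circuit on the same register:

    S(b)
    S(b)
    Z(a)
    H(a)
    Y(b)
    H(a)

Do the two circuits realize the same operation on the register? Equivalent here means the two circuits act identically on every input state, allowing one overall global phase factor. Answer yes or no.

No: there is an input state on which the two circuits produce genuinely different outputs (not merely differing by a phase).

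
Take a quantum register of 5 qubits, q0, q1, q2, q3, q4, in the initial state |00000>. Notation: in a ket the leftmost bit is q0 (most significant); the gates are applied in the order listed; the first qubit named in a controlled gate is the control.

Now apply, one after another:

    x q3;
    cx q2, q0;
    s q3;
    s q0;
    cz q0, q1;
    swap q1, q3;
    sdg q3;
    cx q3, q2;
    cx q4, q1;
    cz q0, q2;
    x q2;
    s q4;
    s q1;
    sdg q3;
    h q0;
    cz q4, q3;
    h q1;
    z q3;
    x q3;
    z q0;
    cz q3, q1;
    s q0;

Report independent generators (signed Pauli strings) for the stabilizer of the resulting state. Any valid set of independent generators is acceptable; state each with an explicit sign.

The stabilizer group can be generated by -YIIII, +IXIII, -IIZII, -IIIZI, +IIIIZ, among other valid generating sets.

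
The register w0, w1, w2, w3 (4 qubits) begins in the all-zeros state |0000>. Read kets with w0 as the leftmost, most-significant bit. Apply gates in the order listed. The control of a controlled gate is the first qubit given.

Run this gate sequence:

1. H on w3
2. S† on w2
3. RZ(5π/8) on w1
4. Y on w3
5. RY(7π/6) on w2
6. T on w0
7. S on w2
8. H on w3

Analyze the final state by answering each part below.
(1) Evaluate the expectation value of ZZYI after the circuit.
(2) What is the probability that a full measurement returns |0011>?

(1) The observable ZZYI averages to -1/2.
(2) The probability of measuring |0011> is sqrt(3)/4 + 1/2.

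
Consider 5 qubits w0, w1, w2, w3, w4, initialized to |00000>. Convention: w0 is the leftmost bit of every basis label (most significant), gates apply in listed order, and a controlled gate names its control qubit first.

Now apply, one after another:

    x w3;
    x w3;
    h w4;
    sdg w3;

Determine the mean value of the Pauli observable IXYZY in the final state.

The observable IXYZY averages to 0. Key observation: the block from step 1 through step 2 cancels to the identity and can be dropped.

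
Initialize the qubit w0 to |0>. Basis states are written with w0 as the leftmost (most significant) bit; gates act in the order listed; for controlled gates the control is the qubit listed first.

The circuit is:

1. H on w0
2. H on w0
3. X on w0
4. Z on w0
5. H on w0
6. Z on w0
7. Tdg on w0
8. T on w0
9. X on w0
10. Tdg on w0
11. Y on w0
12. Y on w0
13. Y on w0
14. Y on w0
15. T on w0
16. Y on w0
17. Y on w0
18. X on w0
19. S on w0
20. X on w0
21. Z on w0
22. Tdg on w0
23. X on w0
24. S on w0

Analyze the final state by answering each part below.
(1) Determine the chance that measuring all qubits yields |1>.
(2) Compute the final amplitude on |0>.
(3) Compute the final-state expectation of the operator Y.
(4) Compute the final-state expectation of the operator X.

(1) Outcome |1> occurs with probability 1/2.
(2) The final state's coefficient on |0> equals -sqrt(2)*exp(3*I*pi/4)/2.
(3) The expectation value of Y is sqrt(2)/2.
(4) The observable X averages to sqrt(2)/2.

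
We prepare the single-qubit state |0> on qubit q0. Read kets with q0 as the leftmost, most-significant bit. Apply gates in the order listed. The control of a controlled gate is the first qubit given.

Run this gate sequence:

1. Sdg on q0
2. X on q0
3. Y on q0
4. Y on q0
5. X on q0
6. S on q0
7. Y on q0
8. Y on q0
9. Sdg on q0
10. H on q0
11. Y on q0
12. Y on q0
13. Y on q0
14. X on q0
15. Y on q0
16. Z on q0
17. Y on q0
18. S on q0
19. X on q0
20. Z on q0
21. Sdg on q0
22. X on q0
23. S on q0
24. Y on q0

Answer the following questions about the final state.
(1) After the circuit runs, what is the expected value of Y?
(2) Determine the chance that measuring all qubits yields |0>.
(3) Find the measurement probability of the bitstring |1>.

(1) The observable Y averages to 1. Key observation: steps 1-6 multiply out to the identity, so the circuit reduces to the remaining gates.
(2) A full measurement returns |0> with probability 1/2.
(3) The probability of measuring |1> is 1/2.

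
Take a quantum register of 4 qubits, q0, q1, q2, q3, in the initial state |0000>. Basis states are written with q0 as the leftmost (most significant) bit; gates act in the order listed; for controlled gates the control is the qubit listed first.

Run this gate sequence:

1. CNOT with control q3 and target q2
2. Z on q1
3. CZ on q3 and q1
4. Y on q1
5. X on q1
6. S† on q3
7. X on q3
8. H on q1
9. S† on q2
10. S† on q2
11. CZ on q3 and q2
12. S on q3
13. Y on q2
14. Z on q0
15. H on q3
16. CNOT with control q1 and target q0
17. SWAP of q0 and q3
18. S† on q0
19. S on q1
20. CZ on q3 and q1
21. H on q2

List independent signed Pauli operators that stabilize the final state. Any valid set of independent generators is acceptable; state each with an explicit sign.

One valid set of independent stabilizer generators is +YIII, -IXIY, -IIXI, +IZIZ (any independent generating set of the same group is equally correct).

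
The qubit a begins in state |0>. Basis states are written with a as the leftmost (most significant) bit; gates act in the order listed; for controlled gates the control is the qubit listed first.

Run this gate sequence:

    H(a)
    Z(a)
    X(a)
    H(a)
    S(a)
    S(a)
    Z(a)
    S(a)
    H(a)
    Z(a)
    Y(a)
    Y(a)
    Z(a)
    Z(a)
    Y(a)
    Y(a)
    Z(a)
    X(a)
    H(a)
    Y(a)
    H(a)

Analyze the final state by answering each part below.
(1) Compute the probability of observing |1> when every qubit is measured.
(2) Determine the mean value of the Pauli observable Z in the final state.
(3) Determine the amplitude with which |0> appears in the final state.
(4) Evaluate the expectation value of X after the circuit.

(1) The probability of measuring |1> is 1/2. Key observation: the block from step 11 through step 16 cancels to the identity and can be dropped.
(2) The expectation value of Z is 0.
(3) The final state's coefficient on |0> equals sqrt(2)/2.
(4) The observable X averages to 1.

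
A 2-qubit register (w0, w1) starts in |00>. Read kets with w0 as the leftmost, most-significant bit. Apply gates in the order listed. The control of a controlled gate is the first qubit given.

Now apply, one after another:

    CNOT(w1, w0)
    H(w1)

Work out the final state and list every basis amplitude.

After the circuit, the state carries amplitude sqrt(2)/2 on |00>, sqrt(2)/2 on |01>, 0 on |10>, 0 on |11>.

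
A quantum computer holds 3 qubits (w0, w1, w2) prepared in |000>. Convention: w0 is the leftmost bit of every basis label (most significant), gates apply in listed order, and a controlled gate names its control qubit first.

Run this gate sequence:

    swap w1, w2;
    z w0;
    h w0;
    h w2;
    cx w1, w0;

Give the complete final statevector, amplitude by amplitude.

The resulting statevector has amplitude 1/2 on |000>, 1/2 on |001>, 0 on |010>, 0 on |011>, 1/2 on |100>, 1/2 on |101>, 0 on |110>, 0 on |111>.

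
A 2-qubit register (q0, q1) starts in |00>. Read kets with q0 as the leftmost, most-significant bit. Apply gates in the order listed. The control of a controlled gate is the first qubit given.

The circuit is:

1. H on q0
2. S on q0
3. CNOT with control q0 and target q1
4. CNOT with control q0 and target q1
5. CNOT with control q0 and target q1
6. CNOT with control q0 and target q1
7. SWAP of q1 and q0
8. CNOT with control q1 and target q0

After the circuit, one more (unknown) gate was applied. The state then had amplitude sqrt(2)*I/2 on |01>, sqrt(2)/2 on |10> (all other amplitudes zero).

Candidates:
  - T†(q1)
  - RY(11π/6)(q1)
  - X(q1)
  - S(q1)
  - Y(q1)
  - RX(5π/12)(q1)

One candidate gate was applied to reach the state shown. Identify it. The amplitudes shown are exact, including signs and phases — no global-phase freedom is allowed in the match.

The applied gate was Y(q1).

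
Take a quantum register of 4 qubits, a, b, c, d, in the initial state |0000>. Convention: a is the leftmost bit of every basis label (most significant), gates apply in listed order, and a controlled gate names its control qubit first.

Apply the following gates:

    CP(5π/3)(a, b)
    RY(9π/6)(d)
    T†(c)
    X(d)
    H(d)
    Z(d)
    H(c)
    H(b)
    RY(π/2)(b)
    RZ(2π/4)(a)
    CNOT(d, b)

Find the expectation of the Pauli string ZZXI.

The observable ZZXI averages to 1.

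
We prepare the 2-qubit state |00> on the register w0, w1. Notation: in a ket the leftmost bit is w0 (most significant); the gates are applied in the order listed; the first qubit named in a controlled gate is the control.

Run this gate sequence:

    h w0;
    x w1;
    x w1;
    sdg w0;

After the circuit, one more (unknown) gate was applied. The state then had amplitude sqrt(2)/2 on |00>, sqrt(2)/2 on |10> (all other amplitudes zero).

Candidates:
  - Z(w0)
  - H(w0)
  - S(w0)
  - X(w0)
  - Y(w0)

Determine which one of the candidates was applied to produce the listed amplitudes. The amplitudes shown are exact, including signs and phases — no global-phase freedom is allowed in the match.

It was S(w0) that produced the state shown. Key observation: gates 2-3 undo each other exactly, leaving only the rest of the circuit to track.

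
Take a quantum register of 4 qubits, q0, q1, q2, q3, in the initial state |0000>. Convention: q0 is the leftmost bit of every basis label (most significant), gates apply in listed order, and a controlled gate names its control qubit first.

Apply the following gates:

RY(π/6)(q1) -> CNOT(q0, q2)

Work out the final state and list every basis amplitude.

After the circuit, the state carries amplitude sqrt(2)/4 + sqrt(6)/4 on |0000>, -sqrt(2)/4 + sqrt(6)/4 on |0100>, and 0 on every other basis state.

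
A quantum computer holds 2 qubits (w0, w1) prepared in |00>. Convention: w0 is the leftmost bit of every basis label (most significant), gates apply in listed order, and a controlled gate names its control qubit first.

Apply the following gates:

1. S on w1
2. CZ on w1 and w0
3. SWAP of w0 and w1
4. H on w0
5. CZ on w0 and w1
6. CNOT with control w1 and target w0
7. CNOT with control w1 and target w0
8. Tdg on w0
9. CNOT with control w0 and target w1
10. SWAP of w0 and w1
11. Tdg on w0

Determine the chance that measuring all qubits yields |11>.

A full measurement returns |11> with probability 1/2.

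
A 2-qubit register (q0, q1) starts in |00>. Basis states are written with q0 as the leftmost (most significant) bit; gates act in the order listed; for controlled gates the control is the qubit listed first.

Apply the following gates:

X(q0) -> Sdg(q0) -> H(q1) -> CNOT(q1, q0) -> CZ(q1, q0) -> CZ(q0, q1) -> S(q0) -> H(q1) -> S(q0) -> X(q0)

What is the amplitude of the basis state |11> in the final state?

The final state's coefficient on |11> equals I/2.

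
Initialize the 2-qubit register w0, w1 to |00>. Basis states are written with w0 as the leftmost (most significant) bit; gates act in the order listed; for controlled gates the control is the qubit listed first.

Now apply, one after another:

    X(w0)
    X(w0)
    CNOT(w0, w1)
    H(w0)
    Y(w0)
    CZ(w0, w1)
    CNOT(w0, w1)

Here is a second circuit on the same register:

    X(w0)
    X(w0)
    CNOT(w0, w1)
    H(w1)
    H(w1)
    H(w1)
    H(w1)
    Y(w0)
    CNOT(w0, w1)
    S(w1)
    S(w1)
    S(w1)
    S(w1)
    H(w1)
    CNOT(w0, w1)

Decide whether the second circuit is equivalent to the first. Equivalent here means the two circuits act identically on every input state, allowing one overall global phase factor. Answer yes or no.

No: there is an input state on which the two circuits produce genuinely different outputs (not merely differing by a phase).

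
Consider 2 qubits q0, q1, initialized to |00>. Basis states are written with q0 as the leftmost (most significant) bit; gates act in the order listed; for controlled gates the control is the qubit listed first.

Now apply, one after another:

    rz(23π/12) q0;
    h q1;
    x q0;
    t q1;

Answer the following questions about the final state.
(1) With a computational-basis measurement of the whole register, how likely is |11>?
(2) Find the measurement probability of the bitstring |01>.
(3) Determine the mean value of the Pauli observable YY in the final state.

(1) The probability of measuring |11> is 1/2.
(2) Outcome |01> occurs with probability 0.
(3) The observable YY averages to 0.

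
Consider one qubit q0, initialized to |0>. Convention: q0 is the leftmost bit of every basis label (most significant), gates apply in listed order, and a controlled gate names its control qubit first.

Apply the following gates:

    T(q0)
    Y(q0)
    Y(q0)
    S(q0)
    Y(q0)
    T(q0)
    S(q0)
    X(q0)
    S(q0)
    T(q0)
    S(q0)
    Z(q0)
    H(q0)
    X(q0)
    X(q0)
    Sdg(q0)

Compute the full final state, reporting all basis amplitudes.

The final amplitudes are -sqrt(2)*exp(I*pi/4)/2 on |0>, sqrt(2)*exp(3*I*pi/4)/2 on |1>.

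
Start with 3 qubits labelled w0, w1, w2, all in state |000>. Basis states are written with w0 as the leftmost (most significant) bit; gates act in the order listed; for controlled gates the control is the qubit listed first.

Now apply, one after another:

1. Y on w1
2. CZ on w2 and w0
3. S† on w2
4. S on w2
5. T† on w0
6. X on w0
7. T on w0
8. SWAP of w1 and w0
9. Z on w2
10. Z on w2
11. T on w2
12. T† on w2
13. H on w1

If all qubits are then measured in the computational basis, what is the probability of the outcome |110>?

A full measurement returns |110> with probability 1/2.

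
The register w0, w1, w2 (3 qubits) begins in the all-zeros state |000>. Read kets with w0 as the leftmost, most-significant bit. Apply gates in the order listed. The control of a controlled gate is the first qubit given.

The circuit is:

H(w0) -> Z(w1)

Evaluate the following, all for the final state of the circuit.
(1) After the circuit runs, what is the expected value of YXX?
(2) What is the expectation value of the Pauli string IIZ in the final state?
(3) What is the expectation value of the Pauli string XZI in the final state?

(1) The observable YXX averages to 0.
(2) The observable IIZ averages to 1.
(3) The expectation value of XZI is 1.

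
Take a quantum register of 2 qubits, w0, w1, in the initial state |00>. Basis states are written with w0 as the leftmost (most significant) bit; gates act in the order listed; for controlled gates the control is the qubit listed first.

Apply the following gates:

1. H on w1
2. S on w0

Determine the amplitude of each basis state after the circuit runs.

The resulting statevector has amplitude sqrt(2)/2 on |00>, sqrt(2)/2 on |01>, 0 on |10>, 0 on |11>.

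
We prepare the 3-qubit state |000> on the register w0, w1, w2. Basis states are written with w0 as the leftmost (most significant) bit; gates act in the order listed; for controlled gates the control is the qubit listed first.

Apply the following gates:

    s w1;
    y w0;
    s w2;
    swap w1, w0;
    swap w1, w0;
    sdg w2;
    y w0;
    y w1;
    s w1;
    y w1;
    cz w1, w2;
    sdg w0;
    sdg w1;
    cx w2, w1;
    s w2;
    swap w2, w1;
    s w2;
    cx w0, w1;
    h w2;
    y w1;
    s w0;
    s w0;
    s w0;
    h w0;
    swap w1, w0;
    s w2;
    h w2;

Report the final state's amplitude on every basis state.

After the circuit, the state carries amplitude 0 on |000>, 0 on |001>, 0 on |010>, 0 on |011>, sqrt(2)*(-1 - I)/4 on |100>, sqrt(2)*(-1 + I)/4 on |101>, sqrt(2)*(-1 - I)/4 on |110>, sqrt(2)*(-1 + I)/4 on |111>. Key observation: gates 2-7 undo each other exactly, leaving only the rest of the circuit to track.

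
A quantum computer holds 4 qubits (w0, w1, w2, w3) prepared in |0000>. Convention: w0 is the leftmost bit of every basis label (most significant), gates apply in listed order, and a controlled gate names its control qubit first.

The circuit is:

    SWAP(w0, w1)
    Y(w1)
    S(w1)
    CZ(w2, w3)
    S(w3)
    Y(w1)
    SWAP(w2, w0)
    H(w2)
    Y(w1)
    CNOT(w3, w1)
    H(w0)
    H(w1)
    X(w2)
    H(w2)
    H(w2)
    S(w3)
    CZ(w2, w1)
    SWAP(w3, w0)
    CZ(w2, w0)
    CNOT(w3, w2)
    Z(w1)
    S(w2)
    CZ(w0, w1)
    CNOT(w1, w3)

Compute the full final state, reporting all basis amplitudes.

After the circuit, the state carries amplitude -sqrt(2)/4 on |0000>, -sqrt(2)/4 on |0001>, -sqrt(2)*I/4 on |0010>, -sqrt(2)*I/4 on |0011>, sqrt(2)/4 on |0100>, -sqrt(2)/4 on |0101>, -sqrt(2)*I/4 on |0110>, sqrt(2)*I/4 on |0111>, 0 on |1000>, 0 on |1001>, 0 on |1010>, 0 on |1011>, 0 on |1100>, 0 on |1101>, 0 on |1110>, 0 on |1111>.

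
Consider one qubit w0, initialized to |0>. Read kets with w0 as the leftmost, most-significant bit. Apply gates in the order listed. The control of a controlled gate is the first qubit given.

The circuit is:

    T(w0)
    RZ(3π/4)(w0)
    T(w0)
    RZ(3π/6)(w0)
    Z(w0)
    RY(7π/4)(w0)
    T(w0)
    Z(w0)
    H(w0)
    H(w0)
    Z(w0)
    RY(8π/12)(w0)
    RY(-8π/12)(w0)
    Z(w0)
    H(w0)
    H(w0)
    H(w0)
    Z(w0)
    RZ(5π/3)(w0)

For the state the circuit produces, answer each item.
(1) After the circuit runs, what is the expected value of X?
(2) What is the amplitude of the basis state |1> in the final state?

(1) The expectation value of X is -sqrt(2)/4 + sqrt(3)/4. Key observation: gates 9-16 undo each other exactly, leaving only the rest of the circuit to track.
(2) |1> carries amplitude -sqrt(2)*sqrt(1/2 - sqrt(2)/4)*exp(11*I*pi/24)/2 + sqrt(2)*sqrt(sqrt(2)/4 + 1/2)*exp(5*I*pi/24)/2 in the final state.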